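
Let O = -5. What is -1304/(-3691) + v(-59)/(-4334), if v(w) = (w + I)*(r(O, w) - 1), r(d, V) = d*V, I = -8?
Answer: 39178427/7998397 ≈ 4.8983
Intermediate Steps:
r(d, V) = V*d
v(w) = (-1 - 5*w)*(-8 + w) (v(w) = (w - 8)*(w*(-5) - 1) = (-8 + w)*(-5*w - 1) = (-8 + w)*(-1 - 5*w) = (-1 - 5*w)*(-8 + w))
-1304/(-3691) + v(-59)/(-4334) = -1304/(-3691) + (8 - 5*(-59)² + 39*(-59))/(-4334) = -1304*(-1/3691) + (8 - 5*3481 - 2301)*(-1/4334) = 1304/3691 + (8 - 17405 - 2301)*(-1/4334) = 1304/3691 - 19698*(-1/4334) = 1304/3691 + 9849/2167 = 39178427/7998397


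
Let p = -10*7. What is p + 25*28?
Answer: 630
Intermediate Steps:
p = -70
p + 25*28 = -70 + 25*28 = -70 + 700 = 630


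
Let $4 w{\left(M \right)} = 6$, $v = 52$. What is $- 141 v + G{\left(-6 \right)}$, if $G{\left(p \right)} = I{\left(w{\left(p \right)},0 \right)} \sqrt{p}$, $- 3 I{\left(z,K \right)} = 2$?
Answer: $-7332 - \frac{2 i \sqrt{6}}{3} \approx -7332.0 - 1.633 i$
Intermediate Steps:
$w{\left(M \right)} = \frac{3}{2}$ ($w{\left(M \right)} = \frac{1}{4} \cdot 6 = \frac{3}{2}$)
$I{\left(z,K \right)} = - \frac{2}{3}$ ($I{\left(z,K \right)} = \left(- \frac{1}{3}\right) 2 = - \frac{2}{3}$)
$G{\left(p \right)} = - \frac{2 \sqrt{p}}{3}$
$- 141 v + G{\left(-6 \right)} = \left(-141\right) 52 - \frac{2 \sqrt{-6}}{3} = -7332 - \frac{2 i \sqrt{6}}{3}$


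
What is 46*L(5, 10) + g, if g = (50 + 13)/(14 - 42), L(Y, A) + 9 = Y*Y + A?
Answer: 4775/4 ≈ 1193.8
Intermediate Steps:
L(Y, A) = -9 + A + Y² (L(Y, A) = -9 + (Y*Y + A) = -9 + (Y² + A) = -9 + (A + Y²) = -9 + A + Y²)
g = -9/4 (g = 63/(-28) = 63*(-1/28) = -9/4 ≈ -2.2500)
46*L(5, 10) + g = 46*(-9 + 10 + 5²) - 9/4 = 46*(-9 + 10 + 25) - 9/4 = 46*26 - 9/4 = 1196 - 9/4 = 4775/4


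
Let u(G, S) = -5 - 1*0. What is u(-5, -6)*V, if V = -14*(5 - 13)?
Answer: -560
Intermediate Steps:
u(G, S) = -5 (u(G, S) = -5 + 0 = -5)
V = 112 (V = -14*(-8) = 112)
u(-5, -6)*V = -5*112 = -560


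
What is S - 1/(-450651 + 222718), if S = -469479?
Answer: -107009756906/227933 ≈ -4.6948e+5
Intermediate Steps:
S - 1/(-450651 + 222718) = -469479 - 1/(-450651 + 222718) = -469479 - 1/(-227933) = -469479 - 1*(-1/227933) = -469479 + 1/227933 = -107009756906/227933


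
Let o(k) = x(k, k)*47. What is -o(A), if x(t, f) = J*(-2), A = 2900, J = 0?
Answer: 0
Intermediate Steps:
x(t, f) = 0 (x(t, f) = 0*(-2) = 0)
o(k) = 0 (o(k) = 0*47 = 0)
-o(A) = -1*0 = 0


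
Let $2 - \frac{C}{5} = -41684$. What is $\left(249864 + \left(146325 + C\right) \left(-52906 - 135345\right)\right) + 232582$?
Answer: $-66782501059$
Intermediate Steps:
$C = 208430$ ($C = 10 - -208420 = 10 + 208420 = 208430$)
$\left(249864 + \left(146325 + C\right) \left(-52906 - 135345\right)\right) + 232582 = \left(249864 + \left(146325 + 208430\right) \left(-52906 - 135345\right)\right) + 232582 = \left(249864 + 354755 \left(-188251\right)\right) + 232582 = \left(249864 - 66782983505\right) + 232582 = -66782733641 + 232582 = -66782501059$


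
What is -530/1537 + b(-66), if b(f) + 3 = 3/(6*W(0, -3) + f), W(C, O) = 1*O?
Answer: -2745/812 ≈ -3.3805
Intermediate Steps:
W(C, O) = O
b(f) = -3 + 3/(-18 + f) (b(f) = -3 + 3/(6*(-3) + f) = -3 + 3/(-18 + f))
-530/1537 + b(-66) = -530/1537 + 3*(19 - 1*(-66))/(-18 - 66) = -530*1/1537 + 3*(19 + 66)/(-84) = -10/29 + 3*(-1/84)*85 = -10/29 - 85/28 = -2745/812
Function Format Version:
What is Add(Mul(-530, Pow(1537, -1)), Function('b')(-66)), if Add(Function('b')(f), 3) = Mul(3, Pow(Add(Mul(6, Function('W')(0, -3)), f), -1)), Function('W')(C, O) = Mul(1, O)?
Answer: Rational(-2745, 812) ≈ -3.3805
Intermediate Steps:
Function('W')(C, O) = O
Function('b')(f) = Add(-3, Mul(3, Pow(Add(-18, f), -1))) (Function('b')(f) = Add(-3, Mul(3, Pow(Add(Mul(6, -3), f), -1))) = Add(-3, Mul(3, Pow(Add(-18, f), -1))))
Add(Mul(-530, Pow(1537, -1)), Function('b')(-66)) = Add(Mul(-530, Pow(1537, -1)), Mul(3, Pow(Add(-18, -66), -1), Add(19, Mul(-1, -66)))) = Add(Mul(-530, Rational(1, 1537)), Mul(3, Pow(-84, -1), Add(19, 66))) = Add(Rational(-10, 29), Mul(3, Rational(-1, 84), 85)) = Add(Rational(-10, 29), Rational(-85, 28)) = Rational(-2745, 812)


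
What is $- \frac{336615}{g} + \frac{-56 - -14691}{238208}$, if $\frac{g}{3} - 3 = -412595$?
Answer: $\frac{2047900785}{6142669696} \approx 0.33339$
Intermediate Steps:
$g = -1237776$ ($g = 9 + 3 \left(-412595\right) = 9 - 1237785 = -1237776$)
$- \frac{336615}{g} + \frac{-56 - -14691}{238208} = - \frac{336615}{-1237776} + \frac{-56 - -14691}{238208} = \left(-336615\right) \left(- \frac{1}{1237776}\right) + \left(-56 + 14691\right) \frac{1}{238208} = \frac{112205}{412592} + 14635 \cdot \frac{1}{238208} = \frac{112205}{412592} + \frac{14635}{238208} = \frac{2047900785}{6142669696}$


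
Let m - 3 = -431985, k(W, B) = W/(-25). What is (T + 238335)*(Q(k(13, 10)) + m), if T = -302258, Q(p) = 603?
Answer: 27575039817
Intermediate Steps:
k(W, B) = -W/25 (k(W, B) = W*(-1/25) = -W/25)
m = -431982 (m = 3 - 431985 = -431982)
(T + 238335)*(Q(k(13, 10)) + m) = (-302258 + 238335)*(603 - 431982) = -63923*(-431379) = 27575039817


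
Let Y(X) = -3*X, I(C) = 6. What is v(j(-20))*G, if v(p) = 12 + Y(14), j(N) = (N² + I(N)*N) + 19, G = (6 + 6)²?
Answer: -4320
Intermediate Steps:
G = 144 (G = 12² = 144)
j(N) = 19 + N² + 6*N (j(N) = (N² + 6*N) + 19 = 19 + N² + 6*N)
v(p) = -30 (v(p) = 12 - 3*14 = 12 - 42 = -30)
v(j(-20))*G = -30*144 = -4320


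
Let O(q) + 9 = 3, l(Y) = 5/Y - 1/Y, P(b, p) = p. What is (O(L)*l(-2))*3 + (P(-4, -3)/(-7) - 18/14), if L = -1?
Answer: 246/7 ≈ 35.143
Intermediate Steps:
l(Y) = 4/Y
O(q) = -6 (O(q) = -9 + 3 = -6)
(O(L)*l(-2))*3 + (P(-4, -3)/(-7) - 18/14) = -24/(-2)*3 + (-3/(-7) - 18/14) = -24*(-1)/2*3 + (-3*(-⅐) - 18*1/14) = -6*(-2)*3 + (3/7 - 9/7) = 12*3 - 6/7 = 36 - 6/7 = 246/7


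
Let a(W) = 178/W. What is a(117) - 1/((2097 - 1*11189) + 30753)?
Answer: 3855541/2534337 ≈ 1.5213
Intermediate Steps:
a(117) - 1/((2097 - 1*11189) + 30753) = 178/117 - 1/((2097 - 1*11189) + 30753) = 178*(1/117) - 1/((2097 - 11189) + 30753) = 178/117 - 1/(-9092 + 30753) = 178/117 - 1/21661 = 3855541/2534337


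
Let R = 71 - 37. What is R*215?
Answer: 7310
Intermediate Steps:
R = 34
R*215 = 34*215 = 7310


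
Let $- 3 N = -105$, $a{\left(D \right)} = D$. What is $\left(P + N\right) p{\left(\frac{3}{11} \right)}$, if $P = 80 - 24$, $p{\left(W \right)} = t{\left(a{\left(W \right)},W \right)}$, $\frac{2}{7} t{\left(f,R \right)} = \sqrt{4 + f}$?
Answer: $\frac{637 \sqrt{517}}{22} \approx 658.36$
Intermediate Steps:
$t{\left(f,R \right)} = \frac{7 \sqrt{4 + f}}{2}$
$p{\left(W \right)} = \frac{7 \sqrt{4 + W}}{2}$
$N = 35$ ($N = \left(- \frac{1}{3}\right) \left(-105\right) = 35$)
$P = 56$
$\left(P + N\right) p{\left(\frac{3}{11} \right)} = \left(56 + 35\right) \frac{7 \sqrt{4 + \frac{3}{11}}}{2} = 91 \frac{7 \sqrt{4 + 3 \cdot \frac{1}{11}}}{2} = 91 \frac{7 \sqrt{4 + \frac{3}{11}}}{2} = 91 \frac{7 \sqrt{\frac{47}{11}}}{2} = 91 \frac{7 \frac{\sqrt{517}}{11}}{2} = 91 \frac{7 \sqrt{517}}{22} = \frac{637 \sqrt{517}}{22}$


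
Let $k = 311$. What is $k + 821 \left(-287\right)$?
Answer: $-235316$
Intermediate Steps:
$k + 821 \left(-287\right) = 311 + 821 \left(-287\right) = 311 - 235627 = -235316$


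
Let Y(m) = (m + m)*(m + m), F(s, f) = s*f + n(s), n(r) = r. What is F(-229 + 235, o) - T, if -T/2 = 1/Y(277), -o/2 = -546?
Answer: 1006377565/153458 ≈ 6558.0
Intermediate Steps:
o = 1092 (o = -2*(-546) = 1092)
F(s, f) = s + f*s (F(s, f) = s*f + s = f*s + s = s + f*s)
Y(m) = 4*m² (Y(m) = (2*m)*(2*m) = 4*m²)
T = -1/153458 (T = -2/(4*277²) = -2/(4*76729) = -2/306916 = -2*1/306916 = -1/153458 ≈ -6.5164e-6)
F(-229 + 235, o) - T = (-229 + 235)*(1 + 1092) - 1*(-1/153458) = 6*1093 + 1/153458 = 6558 + 1/153458 = 1006377565/153458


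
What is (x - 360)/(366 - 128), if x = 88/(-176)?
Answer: -103/68 ≈ -1.5147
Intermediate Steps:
x = -½ (x = 88*(-1/176) = -½ ≈ -0.50000)
(x - 360)/(366 - 128) = (-½ - 360)/(366 - 128) = -721/2/238 = -721/2*1/238 = -103/68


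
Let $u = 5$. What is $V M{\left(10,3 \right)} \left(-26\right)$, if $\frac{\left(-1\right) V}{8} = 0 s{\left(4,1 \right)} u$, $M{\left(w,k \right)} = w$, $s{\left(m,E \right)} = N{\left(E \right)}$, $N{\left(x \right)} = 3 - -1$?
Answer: $0$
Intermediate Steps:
$N{\left(x \right)} = 4$ ($N{\left(x \right)} = 3 + 1 = 4$)
$s{\left(m,E \right)} = 4$
$V = 0$ ($V = - 8 \cdot 0 \cdot 4 \cdot 5 = - 8 \cdot 0 \cdot 5 = \left(-8\right) 0 = 0$)
$V M{\left(10,3 \right)} \left(-26\right) = 0 \cdot 10 \left(-26\right) = 0 \left(-26\right) = 0$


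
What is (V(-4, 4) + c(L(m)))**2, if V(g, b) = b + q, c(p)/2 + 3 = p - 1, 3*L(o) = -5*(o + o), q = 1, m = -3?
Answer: 289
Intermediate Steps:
L(o) = -10*o/3 (L(o) = (-5*(o + o))/3 = (-10*o)/3 = -10*o/3)
c(p) = -8 + 2*p (c(p) = -6 + 2*(p - 1) = -6 + 2*(-1 + p) = -6 + (-2 + 2*p) = -8 + 2*p)
V(g, b) = 1 + b (V(g, b) = b + 1 = 1 + b)
(V(-4, 4) + c(L(m)))**2 = ((1 + 4) + (-8 + 2*(-10/3*(-3))))**2 = (5 + (-8 + 2*10))**2 = (5 + (-8 + 20))**2 = (5 + 12)**2 = 17**2 = 289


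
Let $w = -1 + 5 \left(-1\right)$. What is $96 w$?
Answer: $-576$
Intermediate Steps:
$w = -6$ ($w = -1 - 5 = -6$)
$96 w = 96 \left(-6\right) = -576$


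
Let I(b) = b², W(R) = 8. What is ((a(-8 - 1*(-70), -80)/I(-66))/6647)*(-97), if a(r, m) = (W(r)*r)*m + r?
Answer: 213497/1608574 ≈ 0.13272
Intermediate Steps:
a(r, m) = r + 8*m*r (a(r, m) = (8*r)*m + r = 8*m*r + r = r + 8*m*r)
((a(-8 - 1*(-70), -80)/I(-66))/6647)*(-97) = ((((-8 - 1*(-70))*(1 + 8*(-80)))/((-66)²))/6647)*(-97) = ((((-8 + 70)*(1 - 640))/4356)*(1/6647))*(-97) = (((62*(-639))*(1/4356))*(1/6647))*(-97) = (-39618*1/4356*(1/6647))*(-97) = -2201/242*1/6647*(-97) = -2201/1608574*(-97) = 213497/1608574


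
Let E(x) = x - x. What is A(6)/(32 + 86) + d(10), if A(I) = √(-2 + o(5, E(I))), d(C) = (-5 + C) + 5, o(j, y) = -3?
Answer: 10 + I*√5/118 ≈ 10.0 + 0.01895*I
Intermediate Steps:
E(x) = 0
d(C) = C
A(I) = I*√5 (A(I) = √(-2 - 3) = √(-5) = I*√5)
A(6)/(32 + 86) + d(10) = (I*√5)/(32 + 86) + 10 = (I*√5)/118 + 10 = I*√5/118 + 10 = 10 + I*√5/118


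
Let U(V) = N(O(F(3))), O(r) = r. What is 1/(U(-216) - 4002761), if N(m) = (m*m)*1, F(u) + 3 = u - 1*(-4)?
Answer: -1/4002745 ≈ -2.4983e-7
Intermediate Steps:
F(u) = 1 + u (F(u) = -3 + (u - 1*(-4)) = -3 + (u + 4) = -3 + (4 + u) = 1 + u)
N(m) = m**2 (N(m) = m**2*1 = m**2)
U(V) = 16 (U(V) = (1 + 3)**2 = 4**2 = 16)
1/(U(-216) - 4002761) = 1/(16 - 4002761) = 1/(-4002745) = -1/4002745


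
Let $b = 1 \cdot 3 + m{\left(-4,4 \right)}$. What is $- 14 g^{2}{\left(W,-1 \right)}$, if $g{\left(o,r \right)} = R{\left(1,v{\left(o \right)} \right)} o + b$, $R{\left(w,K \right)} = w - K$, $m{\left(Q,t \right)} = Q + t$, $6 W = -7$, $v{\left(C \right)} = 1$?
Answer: $-126$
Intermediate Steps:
$W = - \frac{7}{6}$ ($W = \frac{1}{6} \left(-7\right) = - \frac{7}{6} \approx -1.1667$)
$b = 3$ ($b = 1 \cdot 3 + \left(-4 + 4\right) = 3 + 0 = 3$)
$g{\left(o,r \right)} = 3$ ($g{\left(o,r \right)} = \left(1 - 1\right) o + 3 = 0 o + 3 = 0 + 3 = 3$)
$- 14 g^{2}{\left(W,-1 \right)} = - 14 \cdot 3^{2} = \left(-14\right) 9 = -126$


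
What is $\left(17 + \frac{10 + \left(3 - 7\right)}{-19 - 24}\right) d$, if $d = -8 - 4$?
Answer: $- \frac{8700}{43} \approx -202.33$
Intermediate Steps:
$d = -12$ ($d = -8 - 4 = -12$)
$\left(17 + \frac{10 + \left(3 - 7\right)}{-19 - 24}\right) d = \left(17 + \frac{10 + \left(3 - 7\right)}{-19 - 24}\right) \left(-12\right) = \left(17 + \frac{10 + \left(3 - 7\right)}{-43}\right) \left(-12\right) = \left(17 + \left(10 - 4\right) \left(- \frac{1}{43}\right)\right) \left(-12\right) = \left(17 + 6 \left(- \frac{1}{43}\right)\right) \left(-12\right) = \left(17 - \frac{6}{43}\right) \left(-12\right) = \frac{725}{43} \left(-12\right) = - \frac{8700}{43}$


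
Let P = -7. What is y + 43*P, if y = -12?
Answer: -313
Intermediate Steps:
y + 43*P = -12 + 43*(-7) = -12 - 301 = -313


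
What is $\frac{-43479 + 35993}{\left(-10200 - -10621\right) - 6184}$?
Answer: $\frac{7486}{5763} \approx 1.299$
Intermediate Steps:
$\frac{-43479 + 35993}{\left(-10200 - -10621\right) - 6184} = - \frac{7486}{\left(-10200 + 10621\right) - 6184} = - \frac{7486}{421 - 6184} = - \frac{7486}{-5763} = \left(-7486\right) \left(- \frac{1}{5763}\right) = \frac{7486}{5763}$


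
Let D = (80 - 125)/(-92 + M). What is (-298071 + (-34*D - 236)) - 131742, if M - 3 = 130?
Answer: -17630479/41 ≈ -4.3001e+5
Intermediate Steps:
M = 133 (M = 3 + 130 = 133)
D = -45/41 (D = (80 - 125)/(-92 + 133) = -45/41 ≈ -1.0976)
(-298071 + (-34*D - 236)) - 131742 = (-298071 + (-34*(-45/41) - 236)) - 131742 = (-298071 + (1530/41 - 236)) - 131742 = (-298071 - 8146/41) - 131742 = -12229057/41 - 131742 = -17630479/41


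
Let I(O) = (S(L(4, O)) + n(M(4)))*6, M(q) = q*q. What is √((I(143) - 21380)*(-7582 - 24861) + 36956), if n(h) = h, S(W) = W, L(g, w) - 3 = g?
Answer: √689191162 ≈ 26252.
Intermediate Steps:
L(g, w) = 3 + g
M(q) = q²
I(O) = 138 (I(O) = ((3 + 4) + 4²)*6 = (7 + 16)*6 = 23*6 = 138)
√((I(143) - 21380)*(-7582 - 24861) + 36956) = √((138 - 21380)*(-7582 - 24861) + 36956) = √(-21242*(-32443) + 36956) = √(689154206 + 36956) = √689191162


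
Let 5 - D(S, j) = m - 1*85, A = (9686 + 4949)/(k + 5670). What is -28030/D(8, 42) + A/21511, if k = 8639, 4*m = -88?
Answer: -616261254275/2462407192 ≈ -250.27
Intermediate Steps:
m = -22 (m = (¼)*(-88) = -22)
A = 14635/14309 (A = (9686 + 4949)/(8639 + 5670) = 14635/14309 ≈ 1.0228)
D(S, j) = 112 (D(S, j) = 5 - (-22 - 1*85) = 5 - (-22 - 85) = 5 - 1*(-107) = 5 + 107 = 112)
-28030/D(8, 42) + A/21511 = -28030/112 + (14635/14309)/21511 = -28030*1/112 + (14635/14309)*(1/21511) = -14015/56 + 14635/307800899 = -616261254275/2462407192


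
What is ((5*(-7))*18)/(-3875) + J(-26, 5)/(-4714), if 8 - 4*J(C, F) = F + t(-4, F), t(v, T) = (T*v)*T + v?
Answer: 2292931/14613400 ≈ 0.15691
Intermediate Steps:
t(v, T) = v + v*T² (t(v, T) = v*T² + v = v + v*T²)
J(C, F) = 3 + F² - F/4 (J(C, F) = 2 - (F - 4*(1 + F²))/4 = 2 - (F + (-4 - 4*F²))/4 = 2 - (-4 + F - 4*F²)/4 = 2 + (1 + F² - F/4) = 3 + F² - F/4)
((5*(-7))*18)/(-3875) + J(-26, 5)/(-4714) = ((5*(-7))*18)/(-3875) + (3 + 5² - ¼*5)/(-4714) = -35*18*(-1/3875) + (3 + 25 - 5/4)*(-1/4714) = -630*(-1/3875) + (107/4)*(-1/4714) = 126/775 - 107/18856 = 2292931/14613400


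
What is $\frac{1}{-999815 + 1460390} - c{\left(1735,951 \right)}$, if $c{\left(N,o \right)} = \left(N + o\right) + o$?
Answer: $- \frac{1675111274}{460575} \approx -3637.0$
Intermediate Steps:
$c{\left(N,o \right)} = N + 2 o$
$\frac{1}{-999815 + 1460390} - c{\left(1735,951 \right)} = \frac{1}{-999815 + 1460390} - \left(1735 + 2 \cdot 951\right) = \frac{1}{460575} - \left(1735 + 1902\right) = \frac{1}{460575} - 3637 = - \frac{1675111274}{460575}$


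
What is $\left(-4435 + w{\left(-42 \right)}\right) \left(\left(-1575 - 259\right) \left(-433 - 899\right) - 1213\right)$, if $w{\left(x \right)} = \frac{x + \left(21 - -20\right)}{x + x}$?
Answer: $- \frac{909619162825}{84} \approx -1.0829 \cdot 10^{10}$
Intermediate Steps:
$w{\left(x \right)} = \frac{41 + x}{2 x}$ ($w{\left(x \right)} = \frac{x + \left(21 + 20\right)}{2 x} = \left(x + 41\right) \frac{1}{2 x} = \left(41 + x\right) \frac{1}{2 x} = \frac{41 + x}{2 x}$)
$\left(-4435 + w{\left(-42 \right)}\right) \left(\left(-1575 - 259\right) \left(-433 - 899\right) - 1213\right) = \left(-4435 + \frac{41 - 42}{2 \left(-42\right)}\right) \left(\left(-1575 - 259\right) \left(-433 - 899\right) - 1213\right) = \left(-4435 + \frac{1}{2} \left(- \frac{1}{42}\right) \left(-1\right)\right) \left(\left(-1834\right) \left(-1332\right) - 1213\right) = \left(-4435 + \frac{1}{84}\right) \left(2442888 - 1213\right) = \left(- \frac{372539}{84}\right) 2441675 = - \frac{909619162825}{84}$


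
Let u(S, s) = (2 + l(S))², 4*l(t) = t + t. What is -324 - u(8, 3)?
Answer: -360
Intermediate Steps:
l(t) = t/2 (l(t) = (t + t)/4 = (2*t)/4 = t/2)
u(S, s) = (2 + S/2)²
-324 - u(8, 3) = -324 - (4 + 8)²/4 = -324 - 12²/4 = -324 - 144/4 = -324 - 1*36 = -324 - 36 = -360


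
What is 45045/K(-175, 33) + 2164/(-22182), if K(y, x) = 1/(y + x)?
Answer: -70942362572/11091 ≈ -6.3964e+6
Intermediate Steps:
K(y, x) = 1/(x + y)
45045/K(-175, 33) + 2164/(-22182) = 45045/(1/(33 - 175)) + 2164/(-22182) = 45045/(1/(-142)) + 2164*(-1/22182) = 45045/(-1/142) - 1082/11091 = 45045*(-142) - 1082/11091 = -6396390 - 1082/11091 = -70942362572/11091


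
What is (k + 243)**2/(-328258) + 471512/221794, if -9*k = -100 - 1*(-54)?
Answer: 816503963665/421232717358 ≈ 1.9384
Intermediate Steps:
k = 46/9 (k = -(-100 - 1*(-54))/9 = -(-100 + 54)/9 = -1/9*(-46) = 46/9 ≈ 5.1111)
(k + 243)**2/(-328258) + 471512/221794 = (46/9 + 243)**2/(-328258) + 471512/221794 = (2233/9)**2*(-1/328258) + 471512*(1/221794) = (4986289/81)*(-1/328258) + 235756/110897 = -712327/3798414 + 235756/110897 = 816503963665/421232717358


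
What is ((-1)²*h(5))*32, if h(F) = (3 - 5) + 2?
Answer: 0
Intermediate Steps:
h(F) = 0 (h(F) = -2 + 2 = 0)
((-1)²*h(5))*32 = ((-1)²*0)*32 = (1*0)*32 = 0*32 = 0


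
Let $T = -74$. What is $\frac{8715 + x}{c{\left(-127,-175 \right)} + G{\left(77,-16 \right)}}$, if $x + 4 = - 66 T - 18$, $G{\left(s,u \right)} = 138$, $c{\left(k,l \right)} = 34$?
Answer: $\frac{13577}{172} \approx 78.936$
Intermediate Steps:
$x = 4862$ ($x = -4 - -4866 = -4 + \left(4884 - 18\right) = -4 + 4866 = 4862$)
$\frac{8715 + x}{c{\left(-127,-175 \right)} + G{\left(77,-16 \right)}} = \frac{8715 + 4862}{34 + 138} = \frac{13577}{172}$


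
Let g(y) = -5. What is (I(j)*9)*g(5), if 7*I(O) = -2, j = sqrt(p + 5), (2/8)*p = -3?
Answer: 90/7 ≈ 12.857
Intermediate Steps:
p = -12 (p = 4*(-3) = -12)
j = I*sqrt(7) (j = sqrt(-12 + 5) = sqrt(-7) = I*sqrt(7) ≈ 2.6458*I)
I(O) = -2/7 (I(O) = (1/7)*(-2) = -2/7)
(I(j)*9)*g(5) = -2/7*9*(-5) = -18/7*(-5) = 90/7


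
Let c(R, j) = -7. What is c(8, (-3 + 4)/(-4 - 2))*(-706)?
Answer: 4942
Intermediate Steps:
c(8, (-3 + 4)/(-4 - 2))*(-706) = -7*(-706) = 4942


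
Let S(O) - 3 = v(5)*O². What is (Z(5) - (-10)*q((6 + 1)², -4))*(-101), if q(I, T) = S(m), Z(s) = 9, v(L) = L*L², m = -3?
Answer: -1140189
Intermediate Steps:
v(L) = L³
S(O) = 3 + 125*O² (S(O) = 3 + 5³*O² = 3 + 125*O²)
q(I, T) = 1128 (q(I, T) = 3 + 125*(-3)² = 3 + 125*9 = 3 + 1125 = 1128)
(Z(5) - (-10)*q((6 + 1)², -4))*(-101) = (9 - (-10)*1128)*(-101) = (9 - 1*(-11280))*(-101) = (9 + 11280)*(-101) = 11289*(-101) = -1140189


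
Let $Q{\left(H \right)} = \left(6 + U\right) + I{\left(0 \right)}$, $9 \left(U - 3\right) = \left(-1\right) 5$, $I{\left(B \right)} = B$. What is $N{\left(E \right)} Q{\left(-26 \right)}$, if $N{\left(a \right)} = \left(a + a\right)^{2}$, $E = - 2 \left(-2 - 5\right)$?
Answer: $\frac{59584}{9} \approx 6620.4$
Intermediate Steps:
$E = 14$ ($E = \left(-2\right) \left(-7\right) = 14$)
$U = \frac{22}{9}$ ($U = 3 + \frac{\left(-1\right) 5}{9} = 3 + \frac{1}{9} \left(-5\right) = 3 - \frac{5}{9} = \frac{22}{9} \approx 2.4444$)
$N{\left(a \right)} = 4 a^{2}$ ($N{\left(a \right)} = \left(2 a\right)^{2} = 4 a^{2}$)
$Q{\left(H \right)} = \frac{76}{9}$ ($Q{\left(H \right)} = \left(6 + \frac{22}{9}\right) + 0 = \frac{76}{9} + 0 = \frac{76}{9}$)
$N{\left(E \right)} Q{\left(-26 \right)} = 4 \cdot 14^{2} \cdot \frac{76}{9} = 4 \cdot 196 \cdot \frac{76}{9} = 784 \cdot \frac{76}{9} = \frac{59584}{9}$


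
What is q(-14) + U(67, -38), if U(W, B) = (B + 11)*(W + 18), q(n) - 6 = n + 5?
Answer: -2298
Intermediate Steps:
q(n) = 11 + n (q(n) = 6 + (n + 5) = 6 + (5 + n) = 11 + n)
U(W, B) = (11 + B)*(18 + W)
q(-14) + U(67, -38) = (11 - 14) + (198 + 11*67 + 18*(-38) - 38*67) = -3 + (198 + 737 - 684 - 2546) = -3 - 2295 = -2298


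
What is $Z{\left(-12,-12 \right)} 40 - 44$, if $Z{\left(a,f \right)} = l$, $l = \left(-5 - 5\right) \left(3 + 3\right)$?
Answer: $-2444$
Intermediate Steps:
$l = -60$ ($l = \left(-10\right) 6 = -60$)
$Z{\left(a,f \right)} = -60$
$Z{\left(-12,-12 \right)} 40 - 44 = \left(-60\right) 40 - 44 = -2400 - 44 = -2444$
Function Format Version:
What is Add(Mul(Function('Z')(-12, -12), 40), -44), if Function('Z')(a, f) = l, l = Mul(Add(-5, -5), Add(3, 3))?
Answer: -2444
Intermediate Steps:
l = -60 (l = Mul(-10, 6) = -60)
Function('Z')(a, f) = -60
Add(Mul(Function('Z')(-12, -12), 40), -44) = Add(Mul(-60, 40), -44) = Add(-2400, -44) = -2444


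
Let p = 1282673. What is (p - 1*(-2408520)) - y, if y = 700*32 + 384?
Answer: 3668409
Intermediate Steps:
y = 22784 (y = 22400 + 384 = 22784)
(p - 1*(-2408520)) - y = (1282673 - 1*(-2408520)) - 1*22784 = (1282673 + 2408520) - 22784 = 3691193 - 22784 = 3668409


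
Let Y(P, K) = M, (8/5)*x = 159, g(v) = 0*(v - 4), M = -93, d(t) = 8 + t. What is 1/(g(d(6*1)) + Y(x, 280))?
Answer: -1/93 ≈ -0.010753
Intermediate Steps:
g(v) = 0 (g(v) = 0*(-4 + v) = 0)
x = 795/8 (x = (5/8)*159 = 795/8 ≈ 99.375)
Y(P, K) = -93
1/(g(d(6*1)) + Y(x, 280)) = 1/(0 - 93) = 1/(-93) = -1/93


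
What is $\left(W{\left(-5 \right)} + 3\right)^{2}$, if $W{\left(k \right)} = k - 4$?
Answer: $36$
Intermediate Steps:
$W{\left(k \right)} = -4 + k$
$\left(W{\left(-5 \right)} + 3\right)^{2} = \left(\left(-4 - 5\right) + 3\right)^{2} = \left(-9 + 3\right)^{2} = \left(-6\right)^{2} = 36$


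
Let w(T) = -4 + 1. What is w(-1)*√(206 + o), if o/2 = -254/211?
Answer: -3*√9064138/211 ≈ -42.806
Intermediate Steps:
o = -508/211 (o = 2*(-254/211) = -508/211 ≈ -2.4076)
w(T) = -3
w(-1)*√(206 + o) = -3*√(206 - 508/211) = -3*√9064138/211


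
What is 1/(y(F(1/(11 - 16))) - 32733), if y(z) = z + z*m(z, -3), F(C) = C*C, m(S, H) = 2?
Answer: -25/818322 ≈ -3.0550e-5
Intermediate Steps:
F(C) = C²
y(z) = 3*z (y(z) = z + z*2 = z + 2*z = 3*z)
1/(y(F(1/(11 - 16))) - 32733) = 1/(3*(1/(11 - 16))² - 32733) = 1/(3*(1/(-5))² - 32733) = 1/(3*(-⅕)² - 32733) = 1/(3*(1/25) - 32733) = 1/(3/25 - 32733) = 1/(-818322/25) = -25/818322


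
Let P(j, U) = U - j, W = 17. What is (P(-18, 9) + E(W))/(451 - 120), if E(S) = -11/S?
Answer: 448/5627 ≈ 0.079616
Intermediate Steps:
(P(-18, 9) + E(W))/(451 - 120) = ((9 - 1*(-18)) - 11/17)/(451 - 120) = ((9 + 18) - 11*1/17)/331 = (27 - 11/17)*(1/331) = (448/17)*(1/331) = 448/5627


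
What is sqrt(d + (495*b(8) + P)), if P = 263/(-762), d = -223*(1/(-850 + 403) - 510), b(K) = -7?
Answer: 5*sqrt(56856583326738)/113538 ≈ 332.06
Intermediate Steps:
d = 50837533/447 (d = -223*(1/(-447) - 510) = -223*(-1/447 - 510) = -223*(-227971/447) = 50837533/447 ≈ 1.1373e+5)
P = -263/762 (P = 263*(-1/762) = -263/762 ≈ -0.34514)
sqrt(d + (495*b(8) + P)) = sqrt(50837533/447 + (495*(-7) - 263/762)) = sqrt(50837533/447 + (-3465 - 263/762)) = sqrt(50837533/447 - 2640593/762) = sqrt(12519285025/113538) = 5*sqrt(56856583326738)/113538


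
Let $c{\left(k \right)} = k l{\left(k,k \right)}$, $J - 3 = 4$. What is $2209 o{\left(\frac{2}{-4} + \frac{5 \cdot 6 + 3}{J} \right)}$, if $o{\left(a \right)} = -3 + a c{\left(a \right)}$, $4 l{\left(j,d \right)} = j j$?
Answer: $\frac{25748919121}{153664} \approx 1.6757 \cdot 10^{5}$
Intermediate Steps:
$J = 7$ ($J = 3 + 4 = 7$)
$l{\left(j,d \right)} = \frac{j^{2}}{4}$ ($l{\left(j,d \right)} = \frac{j j}{4} = \frac{j^{2}}{4}$)
$c{\left(k \right)} = \frac{k^{3}}{4}$ ($c{\left(k \right)} = k \frac{k^{2}}{4} = \frac{k^{3}}{4}$)
$o{\left(a \right)} = -3 + \frac{a^{4}}{4}$ ($o{\left(a \right)} = -3 + a \frac{a^{3}}{4} = -3 + \frac{a^{4}}{4}$)
$2209 o{\left(\frac{2}{-4} + \frac{5 \cdot 6 + 3}{J} \right)} = 2209 \left(-3 + \frac{\left(\frac{2}{-4} + \frac{5 \cdot 6 + 3}{7}\right)^{4}}{4}\right) = 2209 \left(-3 + \frac{\left(2 \left(- \frac{1}{4}\right) + \left(30 + 3\right) \frac{1}{7}\right)^{4}}{4}\right) = 2209 \left(-3 + \frac{\left(- \frac{1}{2} + 33 \cdot \frac{1}{7}\right)^{4}}{4}\right) = 2209 \left(-3 + \frac{\left(- \frac{1}{2} + \frac{33}{7}\right)^{4}}{4}\right) = 2209 \left(-3 + \frac{\left(\frac{59}{14}\right)^{4}}{4}\right) = 2209 \left(-3 + \frac{1}{4} \cdot \frac{12117361}{38416}\right) = 2209 \left(-3 + \frac{12117361}{153664}\right) = 2209 \cdot \frac{11656369}{153664} = \frac{25748919121}{153664}$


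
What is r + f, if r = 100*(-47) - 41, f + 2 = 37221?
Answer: 32478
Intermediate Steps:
f = 37219 (f = -2 + 37221 = 37219)
r = -4741 (r = -4700 - 41 = -4741)
r + f = -4741 + 37219 = 32478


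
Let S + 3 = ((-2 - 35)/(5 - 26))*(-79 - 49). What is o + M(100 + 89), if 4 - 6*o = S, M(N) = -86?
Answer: -5953/126 ≈ -47.246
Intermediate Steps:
S = -4799/21 (S = -3 + ((-2 - 35)/(5 - 26))*(-79 - 49) = -3 - 37/(-21)*(-128) = -3 - 37*(-1/21)*(-128) = -3 + (37/21)*(-128) = -3 - 4736/21 = -4799/21 ≈ -228.52)
o = 4883/126 (o = ⅔ - ⅙*(-4799/21) = ⅔ + 4799/126 = 4883/126 ≈ 38.754)
o + M(100 + 89) = 4883/126 - 86 = -5953/126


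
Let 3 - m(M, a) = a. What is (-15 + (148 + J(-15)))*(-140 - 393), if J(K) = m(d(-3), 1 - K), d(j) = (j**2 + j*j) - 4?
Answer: -63960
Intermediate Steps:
d(j) = -4 + 2*j**2 (d(j) = (j**2 + j**2) - 4 = 2*j**2 - 4 = -4 + 2*j**2)
m(M, a) = 3 - a
J(K) = 2 + K (J(K) = 3 - (1 - K) = 3 + (-1 + K) = 2 + K)
(-15 + (148 + J(-15)))*(-140 - 393) = (-15 + (148 + (2 - 15)))*(-140 - 393) = (-15 + (148 - 13))*(-533) = (-15 + 135)*(-533) = 120*(-533) = -63960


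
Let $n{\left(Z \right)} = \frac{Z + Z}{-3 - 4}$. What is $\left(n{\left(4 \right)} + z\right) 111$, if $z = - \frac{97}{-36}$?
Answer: $\frac{14467}{84} \approx 172.23$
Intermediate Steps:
$n{\left(Z \right)} = - \frac{2 Z}{7}$ ($n{\left(Z \right)} = \frac{2 Z}{-7} = 2 Z \left(- \frac{1}{7}\right) = - \frac{2 Z}{7}$)
$z = \frac{97}{36}$ ($z = \left(-97\right) \left(- \frac{1}{36}\right) = \frac{97}{36} \approx 2.6944$)
$\left(n{\left(4 \right)} + z\right) 111 = \left(\left(- \frac{2}{7}\right) 4 + \frac{97}{36}\right) 111 = \left(- \frac{8}{7} + \frac{97}{36}\right) 111 = \frac{391}{252} \cdot 111 = \frac{14467}{84}$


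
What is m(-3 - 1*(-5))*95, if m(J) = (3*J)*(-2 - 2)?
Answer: -2280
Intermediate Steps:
m(J) = -12*J (m(J) = (3*J)*(-4) = -12*J)
m(-3 - 1*(-5))*95 = -12*(-3 - 1*(-5))*95 = -12*(-3 + 5)*95 = -12*2*95 = -24*95 = -2280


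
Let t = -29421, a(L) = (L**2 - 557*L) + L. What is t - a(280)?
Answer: 47859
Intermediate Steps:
a(L) = L**2 - 556*L
t - a(280) = -29421 - 280*(-556 + 280) = -29421 - 280*(-276) = -29421 - 1*(-77280) = -29421 + 77280 = 47859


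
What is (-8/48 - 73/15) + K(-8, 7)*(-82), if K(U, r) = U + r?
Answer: 2309/30 ≈ 76.967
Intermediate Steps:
(-8/48 - 73/15) + K(-8, 7)*(-82) = (-8/48 - 73/15) + (-8 + 7)*(-82) = (-8*1/48 - 73*1/15) - 1*(-82) = (-⅙ - 73/15) + 82 = -151/30 + 82 = 2309/30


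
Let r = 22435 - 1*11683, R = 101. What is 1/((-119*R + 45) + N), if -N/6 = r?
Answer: -1/76486 ≈ -1.3074e-5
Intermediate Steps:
r = 10752 (r = 22435 - 11683 = 10752)
N = -64512 (N = -6*10752 = -64512)
1/((-119*R + 45) + N) = 1/((-119*101 + 45) - 64512) = 1/((-12019 + 45) - 64512) = 1/(-11974 - 64512) = 1/(-76486) = -1/76486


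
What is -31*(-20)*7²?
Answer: 30380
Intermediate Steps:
-31*(-20)*7² = 620*49 = 30380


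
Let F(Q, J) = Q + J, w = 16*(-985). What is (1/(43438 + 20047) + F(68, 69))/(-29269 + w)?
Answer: -8697446/2858666065 ≈ -0.0030425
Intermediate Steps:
w = -15760
F(Q, J) = J + Q
(1/(43438 + 20047) + F(68, 69))/(-29269 + w) = (1/(43438 + 20047) + (69 + 68))/(-29269 - 15760) = (1/63485 + 137)/(-45029) = (1/63485 + 137)*(-1/45029) = (8697446/63485)*(-1/45029) = -8697446/2858666065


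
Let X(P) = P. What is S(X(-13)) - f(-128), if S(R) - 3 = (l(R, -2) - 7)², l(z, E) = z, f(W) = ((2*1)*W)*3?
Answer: 1171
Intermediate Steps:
f(W) = 6*W (f(W) = (2*W)*3 = 6*W)
S(R) = 3 + (-7 + R)² (S(R) = 3 + (R - 7)² = 3 + (-7 + R)²)
S(X(-13)) - f(-128) = (3 + (-7 - 13)²) - 6*(-128) = (3 + (-20)²) - 1*(-768) = (3 + 400) + 768 = 403 + 768 = 1171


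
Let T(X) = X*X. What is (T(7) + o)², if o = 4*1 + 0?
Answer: 2809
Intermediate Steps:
o = 4 (o = 4 + 0 = 4)
T(X) = X²
(T(7) + o)² = (7² + 4)² = (49 + 4)² = 53² = 2809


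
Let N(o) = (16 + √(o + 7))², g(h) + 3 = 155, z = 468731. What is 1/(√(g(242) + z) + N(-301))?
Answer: 1/(-38 + √468883 + 224*I*√6) ≈ 0.00089909 - 0.00076276*I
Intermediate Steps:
g(h) = 152 (g(h) = -3 + 155 = 152)
N(o) = (16 + √(7 + o))²
1/(√(g(242) + z) + N(-301)) = 1/(√(152 + 468731) + (16 + √(7 - 301))²) = 1/(√468883 + (16 + √(-294))²) = 1/(√468883 + (16 + 7*I*√6)²)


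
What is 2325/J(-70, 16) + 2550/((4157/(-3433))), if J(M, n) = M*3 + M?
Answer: -492165405/232792 ≈ -2114.2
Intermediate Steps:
J(M, n) = 4*M (J(M, n) = 3*M + M = 4*M)
2325/J(-70, 16) + 2550/((4157/(-3433))) = 2325/((4*(-70))) + 2550/((4157/(-3433))) = 2325/(-280) + 2550/((4157*(-1/3433))) = 2325*(-1/280) + 2550/(-4157/3433) = -465/56 + 2550*(-3433/4157) = -465/56 - 8754150/4157 = -492165405/232792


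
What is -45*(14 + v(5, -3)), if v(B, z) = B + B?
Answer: -1080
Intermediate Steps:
v(B, z) = 2*B
-45*(14 + v(5, -3)) = -45*(14 + 2*5) = -45*(14 + 10) = -45*24 = -1080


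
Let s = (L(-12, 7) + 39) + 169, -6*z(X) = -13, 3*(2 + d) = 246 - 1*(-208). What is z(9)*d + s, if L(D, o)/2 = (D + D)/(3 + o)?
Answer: 23704/45 ≈ 526.76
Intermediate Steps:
d = 448/3 (d = -2 + (246 - 1*(-208))/3 = -2 + (246 + 208)/3 = -2 + (⅓)*454 = -2 + 454/3 = 448/3 ≈ 149.33)
z(X) = 13/6 (z(X) = -⅙*(-13) = 13/6)
L(D, o) = 4*D/(3 + o) (L(D, o) = 2*((D + D)/(3 + o)) = 2*((2*D)/(3 + o)) = 2*(2*D/(3 + o)) = 4*D/(3 + o))
s = 1016/5 (s = (4*(-12)/(3 + 7) + 39) + 169 = (4*(-12)/10 + 39) + 169 = (4*(-12)*(⅒) + 39) + 169 = (-24/5 + 39) + 169 = 171/5 + 169 = 1016/5 ≈ 203.20)
z(9)*d + s = (13/6)*(448/3) + 1016/5 = 2912/9 + 1016/5 = 23704/45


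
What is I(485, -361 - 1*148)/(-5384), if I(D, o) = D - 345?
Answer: -35/1346 ≈ -0.026003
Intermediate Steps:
I(D, o) = -345 + D
I(485, -361 - 1*148)/(-5384) = (-345 + 485)/(-5384) = 140*(-1/5384) = -35/1346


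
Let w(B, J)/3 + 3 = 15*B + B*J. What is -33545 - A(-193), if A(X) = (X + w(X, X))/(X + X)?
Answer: -6422755/193 ≈ -33279.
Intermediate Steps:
w(B, J) = -9 + 45*B + 3*B*J (w(B, J) = -9 + 3*(15*B + B*J) = -9 + (45*B + 3*B*J) = -9 + 45*B + 3*B*J)
A(X) = (-9 + 3*X² + 46*X)/(2*X) (A(X) = (X + (-9 + 45*X + 3*X*X))/(X + X) = (X + (-9 + 45*X + 3*X²))/((2*X)) = (X + (-9 + 3*X² + 45*X))*(1/(2*X)) = (-9 + 3*X² + 46*X)*(1/(2*X)) = (-9 + 3*X² + 46*X)/(2*X))
-33545 - A(-193) = -33545 - (23 - 9/2/(-193) + (3/2)*(-193)) = -33545 - (23 - 9/2*(-1/193) - 579/2) = -33545 - (23 + 9/386 - 579/2) = -33545 - 1*(-51430/193) = -33545 + 51430/193 = -6422755/193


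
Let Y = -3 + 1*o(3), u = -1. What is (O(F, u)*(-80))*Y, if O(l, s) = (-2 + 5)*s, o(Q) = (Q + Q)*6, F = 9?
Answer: 7920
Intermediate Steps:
o(Q) = 12*Q (o(Q) = (2*Q)*6 = 12*Q)
O(l, s) = 3*s
Y = 33 (Y = -3 + 1*(12*3) = -3 + 1*36 = -3 + 36 = 33)
(O(F, u)*(-80))*Y = ((3*(-1))*(-80))*33 = -3*(-80)*33 = 240*33 = 7920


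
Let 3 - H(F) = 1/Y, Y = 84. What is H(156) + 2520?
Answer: 211931/84 ≈ 2523.0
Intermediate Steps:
H(F) = 251/84 (H(F) = 3 - 1/84 = 251/84)
H(156) + 2520 = 251/84 + 2520 = 211931/84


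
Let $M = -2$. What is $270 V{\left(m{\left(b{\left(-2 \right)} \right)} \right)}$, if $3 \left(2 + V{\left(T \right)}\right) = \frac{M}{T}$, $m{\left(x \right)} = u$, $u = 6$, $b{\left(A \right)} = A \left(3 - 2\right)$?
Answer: $-570$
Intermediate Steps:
$b{\left(A \right)} = A$ ($b{\left(A \right)} = A 1 = A$)
$m{\left(x \right)} = 6$
$V{\left(T \right)} = -2 - \frac{2}{3 T}$ ($V{\left(T \right)} = -2 + \frac{\left(-2\right) \frac{1}{T}}{3} = -2 - \frac{2}{3 T}$)
$270 V{\left(m{\left(b{\left(-2 \right)} \right)} \right)} = 270 \left(-2 - \frac{2}{3 \cdot 6}\right) = 270 \left(-2 - \frac{1}{9}\right) = 270 \left(- \frac{19}{9}\right) = -570$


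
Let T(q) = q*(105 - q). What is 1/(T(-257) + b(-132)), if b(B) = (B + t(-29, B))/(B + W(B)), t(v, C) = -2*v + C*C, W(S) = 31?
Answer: -101/9413784 ≈ -1.0729e-5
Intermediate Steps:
t(v, C) = C**2 - 2*v (t(v, C) = -2*v + C**2 = C**2 - 2*v)
b(B) = (58 + B + B**2)/(31 + B) (b(B) = (B + (B**2 - 2*(-29)))/(B + 31) = (B + (B**2 + 58))/(31 + B) = (B + (58 + B**2))/(31 + B) = (58 + B + B**2)/(31 + B))
1/(T(-257) + b(-132)) = 1/(-257*(105 - 1*(-257)) + (58 - 132 + (-132)**2)/(31 - 132)) = 1/(-257*(105 + 257) + (58 - 132 + 17424)/(-101)) = 1/(-257*362 - 1/101*17350) = 1/(-93034 - 17350/101) = 1/(-9413784/101) = -101/9413784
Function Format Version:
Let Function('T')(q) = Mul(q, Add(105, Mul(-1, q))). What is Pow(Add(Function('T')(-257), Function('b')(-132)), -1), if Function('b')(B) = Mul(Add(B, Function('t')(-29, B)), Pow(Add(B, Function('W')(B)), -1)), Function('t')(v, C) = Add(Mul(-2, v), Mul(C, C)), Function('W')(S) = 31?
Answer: Rational(-101, 9413784) ≈ -1.0729e-5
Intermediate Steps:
Function('t')(v, C) = Add(Pow(C, 2), Mul(-2, v)) (Function('t')(v, C) = Add(Mul(-2, v), Pow(C, 2)) = Add(Pow(C, 2), Mul(-2, v)))
Function('b')(B) = Mul(Pow(Add(31, B), -1), Add(58, B, Pow(B, 2))) (Function('b')(B) = Mul(Add(B, Add(Pow(B, 2), Mul(-2, -29))), Pow(Add(B, 31), -1)) = Mul(Add(B, Add(Pow(B, 2), 58)), Pow(Add(31, B), -1)) = Mul(Add(B, Add(58, Pow(B, 2))), Pow(Add(31, B), -1)) = Mul(Add(58, B, Pow(B, 2)), Pow(Add(31, B), -1)) = Mul(Pow(Add(31, B), -1), Add(58, B, Pow(B, 2))))
Pow(Add(Function('T')(-257), Function('b')(-132)), -1) = Pow(Add(Mul(-257, Add(105, Mul(-1, -257))), Mul(Pow(Add(31, -132), -1), Add(58, -132, Pow(-132, 2)))), -1) = Pow(Add(Mul(-257, Add(105, 257)), Mul(Pow(-101, -1), Add(58, -132, 17424))), -1) = Pow(Add(Mul(-257, 362), Mul(Rational(-1, 101), 17350)), -1) = Pow(Add(-93034, Rational(-17350, 101)), -1) = Pow(Rational(-9413784, 101), -1) = Rational(-101, 9413784)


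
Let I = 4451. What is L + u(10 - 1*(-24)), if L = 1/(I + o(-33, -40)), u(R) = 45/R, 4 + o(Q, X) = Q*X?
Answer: 259549/196078 ≈ 1.3237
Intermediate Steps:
o(Q, X) = -4 + Q*X
L = 1/5767 (L = 1/(4451 + (-4 - 33*(-40))) = 1/(4451 + (-4 + 1320)) = 1/(4451 + 1316) = 1/5767 ≈ 0.00017340)
L + u(10 - 1*(-24)) = 1/5767 + 45/(10 - 1*(-24)) = 1/5767 + 45/(10 + 24) = 1/5767 + 45/34 = 259549/196078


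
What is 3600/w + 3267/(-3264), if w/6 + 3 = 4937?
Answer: -2360163/2684096 ≈ -0.87931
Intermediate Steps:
w = 29604 (w = -18 + 6*4937 = -18 + 29622 = 29604)
3600/w + 3267/(-3264) = 3600/29604 + 3267/(-3264) = 3600*(1/29604) + 3267*(-1/3264) = 300/2467 - 1089/1088 = -2360163/2684096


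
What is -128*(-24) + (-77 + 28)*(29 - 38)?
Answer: 3513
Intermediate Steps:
-128*(-24) + (-77 + 28)*(29 - 38) = 3072 - 49*(-9) = 3072 + 441 = 3513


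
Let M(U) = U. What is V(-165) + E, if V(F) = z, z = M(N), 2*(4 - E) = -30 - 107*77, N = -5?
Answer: 8267/2 ≈ 4133.5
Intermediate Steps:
E = 8277/2 (E = 4 - (-30 - 107*77)/2 = 4 - (-30 - 8239)/2 = 4 - 1/2*(-8269) = 4 + 8269/2 = 8277/2 ≈ 4138.5)
z = -5
V(F) = -5
V(-165) + E = -5 + 8277/2 = 8267/2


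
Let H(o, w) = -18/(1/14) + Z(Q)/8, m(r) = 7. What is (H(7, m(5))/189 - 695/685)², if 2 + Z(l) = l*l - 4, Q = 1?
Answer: 237212832025/42908636736 ≈ 5.5283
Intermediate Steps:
Z(l) = -6 + l² (Z(l) = -2 + (l*l - 4) = -2 + (l² - 4) = -2 + (-4 + l²) = -6 + l²)
H(o, w) = -2021/8 (H(o, w) = -18/(1/14) + (-6 + 1²)/8 = -18/1/14 + (-6 + 1)*(⅛) = -18*14 - 5*⅛ = -252 - 5/8 = -2021/8)
(H(7, m(5))/189 - 695/685)² = (-2021/8/189 - 695/685)² = (-2021/8*1/189 - 695*1/685)² = (-2021/1512 - 139/137)² = (-487045/207144)² = 237212832025/42908636736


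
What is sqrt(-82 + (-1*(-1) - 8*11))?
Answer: 13*I ≈ 13.0*I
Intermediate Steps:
sqrt(-82 + (-1*(-1) - 8*11)) = sqrt(-82 + (1 - 88)) = sqrt(-82 - 87) = sqrt(-169) = 13*I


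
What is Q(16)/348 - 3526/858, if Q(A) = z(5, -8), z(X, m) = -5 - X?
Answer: -34323/8294 ≈ -4.1383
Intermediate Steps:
Q(A) = -10 (Q(A) = -5 - 1*5 = -5 - 5 = -10)
Q(16)/348 - 3526/858 = -10/348 - 3526/858 = -10*1/348 - 3526*1/858 = -5/174 - 1763/429 = -34323/8294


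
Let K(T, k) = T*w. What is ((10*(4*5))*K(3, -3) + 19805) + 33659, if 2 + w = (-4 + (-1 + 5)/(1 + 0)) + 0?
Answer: 52264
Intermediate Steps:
w = -2 (w = -2 + ((-4 + (-1 + 5)/(1 + 0)) + 0) = -2 + ((-4 + 4/1) + 0) = -2 + ((-4 + 4*1) + 0) = -2 + ((-4 + 4) + 0) = -2 + (0 + 0) = -2 + 0 = -2)
K(T, k) = -2*T (K(T, k) = T*(-2) = -2*T)
((10*(4*5))*K(3, -3) + 19805) + 33659 = ((10*(4*5))*(-2*3) + 19805) + 33659 = ((10*20)*(-6) + 19805) + 33659 = (200*(-6) + 19805) + 33659 = (-1200 + 19805) + 33659 = 18605 + 33659 = 52264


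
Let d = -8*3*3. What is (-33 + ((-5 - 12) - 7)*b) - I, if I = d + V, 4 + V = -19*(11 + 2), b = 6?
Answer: 146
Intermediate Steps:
V = -251 (V = -4 - 19*(11 + 2) = -4 - 19*13 = -4 - 247 = -251)
d = -72 (d = -24*3 = -72)
I = -323 (I = -72 - 251 = -323)
(-33 + ((-5 - 12) - 7)*b) - I = (-33 + ((-5 - 12) - 7)*6) - 1*(-323) = (-33 + (-17 - 7)*6) + 323 = (-33 - 24*6) + 323 = (-33 - 144) + 323 = -177 + 323 = 146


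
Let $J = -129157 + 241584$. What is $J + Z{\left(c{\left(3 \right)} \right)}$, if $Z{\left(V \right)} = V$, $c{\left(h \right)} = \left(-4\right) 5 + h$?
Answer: $112410$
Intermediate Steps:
$c{\left(h \right)} = -20 + h$
$J = 112427$
$J + Z{\left(c{\left(3 \right)} \right)} = 112427 + \left(-20 + 3\right) = 112427 - 17 = 112410$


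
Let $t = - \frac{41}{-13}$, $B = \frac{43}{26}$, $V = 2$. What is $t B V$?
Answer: $\frac{1763}{169} \approx 10.432$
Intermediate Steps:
$B = \frac{43}{26}$ ($B = 43 \cdot \frac{1}{26} = \frac{43}{26} \approx 1.6538$)
$t = \frac{41}{13}$ ($t = \left(-41\right) \left(- \frac{1}{13}\right) = \frac{41}{13} \approx 3.1538$)
$t B V = \frac{41}{13} \cdot \frac{43}{26} \cdot 2 = \frac{1763}{338} \cdot 2 = \frac{1763}{169}$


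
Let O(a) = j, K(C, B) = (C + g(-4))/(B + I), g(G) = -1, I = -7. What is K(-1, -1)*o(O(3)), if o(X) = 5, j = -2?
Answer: 5/4 ≈ 1.2500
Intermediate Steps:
K(C, B) = (-1 + C)/(-7 + B) (K(C, B) = (C - 1)/(B - 7) = (-1 + C)/(-7 + B))
O(a) = -2
K(-1, -1)*o(O(3)) = ((-1 - 1)/(-7 - 1))*5 = (-2/(-8))*5 = -⅛*(-2)*5 = (¼)*5 = 5/4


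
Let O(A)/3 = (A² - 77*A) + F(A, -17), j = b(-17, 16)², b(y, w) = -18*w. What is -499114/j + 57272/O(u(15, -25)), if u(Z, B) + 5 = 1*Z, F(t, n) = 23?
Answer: -953191507/26832384 ≈ -35.524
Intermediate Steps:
u(Z, B) = -5 + Z (u(Z, B) = -5 + 1*Z = -5 + Z)
j = 82944 (j = (-18*16)² = (-288)² = 82944)
O(A) = 69 - 231*A + 3*A² (O(A) = 3*((A² - 77*A) + 23) = 3*(23 + A² - 77*A) = 69 - 231*A + 3*A²)
-499114/j + 57272/O(u(15, -25)) = -499114/82944 + 57272/(69 - 231*(-5 + 15) + 3*(-5 + 15)²) = -499114*1/82944 + 57272/(69 - 231*10 + 3*10²) = -249557/41472 + 57272/(69 - 2310 + 3*100) = -249557/41472 + 57272/(69 - 2310 + 300) = -249557/41472 + 57272/(-1941) = -249557/41472 + 57272*(-1/1941) = -249557/41472 - 57272/1941 = -953191507/26832384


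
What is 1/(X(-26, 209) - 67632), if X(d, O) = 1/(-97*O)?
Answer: -20273/1371103537 ≈ -1.4786e-5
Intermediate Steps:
X(d, O) = -1/(97*O)
1/(X(-26, 209) - 67632) = 1/(-1/97/209 - 67632) = 1/(-1/97*1/209 - 67632) = 1/(-1/20273 - 67632) = 1/(-1371103537/20273) = -20273/1371103537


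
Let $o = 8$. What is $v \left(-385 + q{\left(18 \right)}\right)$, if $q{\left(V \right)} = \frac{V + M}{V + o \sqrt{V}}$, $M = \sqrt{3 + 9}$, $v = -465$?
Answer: $\frac{4121760}{23} - \frac{5580 \sqrt{2}}{23} - \frac{620 \sqrt{6}}{23} + \frac{465 \sqrt{3}}{23} \approx 1.7883 \cdot 10^{5}$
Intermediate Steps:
$M = 2 \sqrt{3}$ ($M = \sqrt{12} = 2 \sqrt{3} \approx 3.4641$)
$q{\left(V \right)} = \frac{V + 2 \sqrt{3}}{V + 8 \sqrt{V}}$
$v \left(-385 + q{\left(18 \right)}\right) = - 465 \left(-385 + \frac{18 + 2 \sqrt{3}}{18 + 8 \sqrt{18}}\right) = - 465 \left(-385 + \frac{18 + 2 \sqrt{3}}{18 + 8 \cdot 3 \sqrt{2}}\right) = - 465 \left(-385 + \frac{18 + 2 \sqrt{3}}{18 + 24 \sqrt{2}}\right) = 179025 - \frac{465 \left(18 + 2 \sqrt{3}\right)}{18 + 24 \sqrt{2}}$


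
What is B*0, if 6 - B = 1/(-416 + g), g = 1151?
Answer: 0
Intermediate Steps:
B = 4409/735 (B = 6 - 1/(-416 + 1151) = 6 - 1/735 = 4409/735 ≈ 5.9986)
B*0 = (4409/735)*0 = 0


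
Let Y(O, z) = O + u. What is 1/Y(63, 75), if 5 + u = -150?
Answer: -1/92 ≈ -0.010870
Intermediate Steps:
u = -155 (u = -5 - 150 = -155)
Y(O, z) = -155 + O (Y(O, z) = O - 155 = -155 + O)
1/Y(63, 75) = 1/(-155 + 63) = 1/(-92) = -1/92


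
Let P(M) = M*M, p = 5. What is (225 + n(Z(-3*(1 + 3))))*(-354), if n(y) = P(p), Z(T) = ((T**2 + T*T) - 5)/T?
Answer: -88500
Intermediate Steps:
P(M) = M**2
Z(T) = (-5 + 2*T**2)/T (Z(T) = ((T**2 + T**2) - 5)/T = (2*T**2 - 5)/T = (-5 + 2*T**2)/T)
n(y) = 25 (n(y) = 5**2 = 25)
(225 + n(Z(-3*(1 + 3))))*(-354) = (225 + 25)*(-354) = 250*(-354) = -88500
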